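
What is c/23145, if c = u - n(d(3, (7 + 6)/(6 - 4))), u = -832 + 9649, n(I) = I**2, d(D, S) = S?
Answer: 35099/92580 ≈ 0.37912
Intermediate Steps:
u = 8817
c = 35099/4 (c = 8817 - ((7 + 6)/(6 - 4))**2 = 8817 - (13/2)**2 = 8817 - 1*169/4 = 8817 - 169/4 = 35099/4 ≈ 8774.8)
c/23145 = (35099/4)/23145 = (35099/4)*(1/23145) = 35099/92580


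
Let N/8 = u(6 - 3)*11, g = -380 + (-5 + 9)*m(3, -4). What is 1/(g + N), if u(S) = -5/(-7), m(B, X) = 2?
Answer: -7/2164 ≈ -0.0032348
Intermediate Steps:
u(S) = 5/7 (u(S) = -5*(-⅐) = 5/7)
g = -372 (g = -380 + (-5 + 9)*2 = -380 + 4*2 = -380 + 8 = -372)
N = 440/7 (N = 8*((5/7)*11) = 8*(55/7) = 440/7 ≈ 62.857)
1/(g + N) = 1/(-372 + 440/7) = 1/(-2164/7) = -7/2164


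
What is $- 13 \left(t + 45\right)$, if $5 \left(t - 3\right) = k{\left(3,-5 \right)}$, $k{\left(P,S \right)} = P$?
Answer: $- \frac{3159}{5} \approx -631.8$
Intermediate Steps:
$t = \frac{18}{5}$ ($t = 3 + \frac{1}{5} \cdot 3 = 3 + \frac{3}{5} = \frac{18}{5} \approx 3.6$)
$- 13 \left(t + 45\right) = - 13 \left(\frac{18}{5} + 45\right) = \left(-13\right) \frac{243}{5} = - \frac{3159}{5}$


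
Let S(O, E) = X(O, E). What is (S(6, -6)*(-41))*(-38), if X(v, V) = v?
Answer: 9348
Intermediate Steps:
S(O, E) = O
(S(6, -6)*(-41))*(-38) = (6*(-41))*(-38) = -246*(-38) = 9348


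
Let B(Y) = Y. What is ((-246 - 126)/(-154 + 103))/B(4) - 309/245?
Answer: 2342/4165 ≈ 0.56230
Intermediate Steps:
((-246 - 126)/(-154 + 103))/B(4) - 309/245 = ((-246 - 126)/(-154 + 103))/4 - 309/245 = -372/(-51)*(¼) - 309*1/245 = -372*(-1/51)*(¼) - 309/245 = (124/17)*(¼) - 309/245 = 31/17 - 309/245 = 2342/4165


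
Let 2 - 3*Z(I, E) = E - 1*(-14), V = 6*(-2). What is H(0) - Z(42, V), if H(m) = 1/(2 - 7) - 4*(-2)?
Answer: 39/5 ≈ 7.8000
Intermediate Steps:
V = -12
Z(I, E) = -4 - E/3 (Z(I, E) = ⅔ - (E - 1*(-14))/3 = ⅔ - (E + 14)/3 = ⅔ - (14 + E)/3 = ⅔ + (-14/3 - E/3) = -4 - E/3)
H(m) = 39/5 (H(m) = 1/(-5) + 8 = -⅕ + 8 = 39/5)
H(0) - Z(42, V) = 39/5 - (-4 - ⅓*(-12)) = 39/5 - (-4 + 4) = 39/5 - 1*0 = 39/5 + 0 = 39/5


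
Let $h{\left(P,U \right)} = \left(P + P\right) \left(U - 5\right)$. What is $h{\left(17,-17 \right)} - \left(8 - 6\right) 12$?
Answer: $-772$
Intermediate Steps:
$h{\left(P,U \right)} = 2 P \left(-5 + U\right)$
$h{\left(17,-17 \right)} - \left(8 - 6\right) 12 = 2 \cdot 17 \left(-5 - 17\right) - \left(8 - 6\right) 12 = 2 \cdot 17 \left(-22\right) - 2 \cdot 12 = -748 - 24 = -772$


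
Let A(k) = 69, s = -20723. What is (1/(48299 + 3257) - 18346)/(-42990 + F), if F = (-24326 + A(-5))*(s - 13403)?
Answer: -945846375/42675550765952 ≈ -2.2164e-5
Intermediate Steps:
F = 827794382 (F = (-24326 + 69)*(-20723 - 13403) = -24257*(-34126) = 827794382)
(1/(48299 + 3257) - 18346)/(-42990 + F) = (1/(48299 + 3257) - 18346)/(-42990 + 827794382) = (1/51556 - 18346)/827751392 = (1/51556 - 18346)*(1/827751392) = -945846375/51556*1/827751392 = -945846375/42675550765952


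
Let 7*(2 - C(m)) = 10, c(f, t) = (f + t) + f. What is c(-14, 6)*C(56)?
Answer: -88/7 ≈ -12.571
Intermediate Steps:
c(f, t) = t + 2*f
C(m) = 4/7 (C(m) = 2 - ⅐*10 = 2 - 10/7 = 4/7)
c(-14, 6)*C(56) = (6 + 2*(-14))*(4/7) = (6 - 28)*(4/7) = -22*4/7 = -88/7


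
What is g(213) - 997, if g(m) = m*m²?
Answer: 9662600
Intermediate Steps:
g(m) = m³
g(213) - 997 = 213³ - 997 = 9663597 - 997 = 9662600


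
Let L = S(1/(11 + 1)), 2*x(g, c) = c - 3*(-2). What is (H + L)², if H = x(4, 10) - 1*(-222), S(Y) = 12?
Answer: 58564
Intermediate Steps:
x(g, c) = 3 + c/2 (x(g, c) = (c - 3*(-2))/2 = (c + 6)/2 = (6 + c)/2 = 3 + c/2)
L = 12
H = 230 (H = (3 + (½)*10) - 1*(-222) = (3 + 5) + 222 = 8 + 222 = 230)
(H + L)² = (230 + 12)² = 242² = 58564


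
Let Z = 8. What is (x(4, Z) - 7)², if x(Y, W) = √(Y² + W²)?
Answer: 129 - 56*√5 ≈ 3.7802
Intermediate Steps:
x(Y, W) = √(W² + Y²)
(x(4, Z) - 7)² = (√(8² + 4²) - 7)² = (√(64 + 16) - 7)² = (√80 - 7)² = (4*√5 - 7)² = (-7 + 4*√5)²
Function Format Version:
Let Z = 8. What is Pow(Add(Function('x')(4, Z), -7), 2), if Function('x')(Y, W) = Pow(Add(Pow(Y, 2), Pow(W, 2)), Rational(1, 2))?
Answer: Add(129, Mul(-56, Pow(5, Rational(1, 2)))) ≈ 3.7802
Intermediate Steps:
Function('x')(Y, W) = Pow(Add(Pow(W, 2), Pow(Y, 2)), Rational(1, 2))
Pow(Add(Function('x')(4, Z), -7), 2) = Pow(Add(Pow(Add(Pow(8, 2), Pow(4, 2)), Rational(1, 2)), -7), 2) = Pow(Add(Pow(Add(64, 16), Rational(1, 2)), -7), 2) = Pow(Add(Pow(80, Rational(1, 2)), -7), 2) = Pow(Add(Mul(4, Pow(5, Rational(1, 2))), -7), 2) = Pow(Add(-7, Mul(4, Pow(5, Rational(1, 2)))), 2)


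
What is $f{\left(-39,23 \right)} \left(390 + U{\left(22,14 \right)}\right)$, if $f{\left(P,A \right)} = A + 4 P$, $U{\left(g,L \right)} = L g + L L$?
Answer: $-118902$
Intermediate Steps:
$U{\left(g,L \right)} = L^{2} + L g$ ($U{\left(g,L \right)} = L g + L^{2} = L^{2} + L g$)
$f{\left(-39,23 \right)} \left(390 + U{\left(22,14 \right)}\right) = \left(23 + 4 \left(-39\right)\right) \left(390 + 14 \left(14 + 22\right)\right) = \left(23 - 156\right) \left(390 + 14 \cdot 36\right) = - 133 \left(390 + 504\right) = \left(-133\right) 894 = -118902$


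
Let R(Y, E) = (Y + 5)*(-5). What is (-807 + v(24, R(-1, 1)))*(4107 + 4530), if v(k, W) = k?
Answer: -6762771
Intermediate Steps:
R(Y, E) = -25 - 5*Y (R(Y, E) = (5 + Y)*(-5) = -25 - 5*Y)
(-807 + v(24, R(-1, 1)))*(4107 + 4530) = (-807 + 24)*(4107 + 4530) = -783*8637 = -6762771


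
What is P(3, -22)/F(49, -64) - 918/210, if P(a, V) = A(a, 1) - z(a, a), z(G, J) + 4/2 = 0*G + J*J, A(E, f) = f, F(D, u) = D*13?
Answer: -13953/3185 ≈ -4.3808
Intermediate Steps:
F(D, u) = 13*D
z(G, J) = -2 + J² (z(G, J) = -2 + (0*G + J*J) = -2 + (0 + J²) = -2 + J²)
P(a, V) = 3 - a² (P(a, V) = 1 - (-2 + a²) = 1 + (2 - a²) = 3 - a²)
P(3, -22)/F(49, -64) - 918/210 = (3 - 1*3²)/((13*49)) - 918/210 = (3 - 1*9)/637 - 918*1/210 = (3 - 9)*(1/637) - 153/35 = -6*1/637 - 153/35 = -6/637 - 153/35 = -13953/3185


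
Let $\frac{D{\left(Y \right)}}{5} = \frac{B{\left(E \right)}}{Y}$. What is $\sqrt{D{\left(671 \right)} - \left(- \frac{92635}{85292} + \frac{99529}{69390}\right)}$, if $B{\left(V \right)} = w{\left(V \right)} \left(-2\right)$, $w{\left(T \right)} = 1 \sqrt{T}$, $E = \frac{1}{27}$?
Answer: $\frac{\sqrt{-38140255518894158943885 - 181354313662570719000 \sqrt{3}}}{330937864290} \approx 0.59255 i$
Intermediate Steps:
$E = \frac{1}{27} \approx 0.037037$
$w{\left(T \right)} = \sqrt{T}$
$B{\left(V \right)} = - 2 \sqrt{V}$ ($B{\left(V \right)} = \sqrt{V} \left(-2\right) = - 2 \sqrt{V}$)
$D{\left(Y \right)} = - \frac{10 \sqrt{3}}{9 Y}$ ($D{\left(Y \right)} = 5 \frac{\left(-2\right) \sqrt{\frac{1}{27}}}{Y} = 5 \frac{\left(-2\right) \frac{\sqrt{3}}{9}}{Y} = 5 \frac{\left(- \frac{2}{9}\right) \sqrt{3}}{Y} = 5 \left(- \frac{2 \sqrt{3}}{9 Y}\right) = - \frac{10 \sqrt{3}}{9 Y}$)
$\sqrt{D{\left(671 \right)} - \left(- \frac{92635}{85292} + \frac{99529}{69390}\right)} = \sqrt{- \frac{10 \sqrt{3}}{9 \cdot 671} - \left(- \frac{92635}{85292} + \frac{99529}{69390}\right)} = \sqrt{\left(- \frac{10}{9}\right) \sqrt{3} \cdot \frac{1}{671} - \frac{1030542409}{2959205940}} = \sqrt{- \frac{10 \sqrt{3}}{6039} + \left(- \frac{99529}{69390} + \frac{92635}{85292}\right)} = \sqrt{- \frac{10 \sqrt{3}}{6039} - \frac{1030542409}{2959205940}} = \sqrt{- \frac{1030542409}{2959205940} - \frac{10 \sqrt{3}}{6039}}$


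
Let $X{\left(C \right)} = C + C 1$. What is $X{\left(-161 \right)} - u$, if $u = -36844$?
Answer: $36522$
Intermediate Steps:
$X{\left(C \right)} = 2 C$ ($X{\left(C \right)} = C + C = 2 C$)
$X{\left(-161 \right)} - u = 2 \left(-161\right) - -36844 = -322 + 36844 = 36522$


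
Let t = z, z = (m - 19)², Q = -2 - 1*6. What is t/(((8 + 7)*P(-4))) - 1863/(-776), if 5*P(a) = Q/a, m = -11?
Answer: 118263/776 ≈ 152.40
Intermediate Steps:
Q = -8 (Q = -2 - 6 = -8)
P(a) = -8/(5*a) (P(a) = (-8/a)/5 = -8/(5*a))
z = 900 (z = (-11 - 19)² = (-30)² = 900)
t = 900
t/(((8 + 7)*P(-4))) - 1863/(-776) = 900/(((8 + 7)*(-8/5/(-4)))) - 1863/(-776) = 900/((15*(-8/5*(-¼)))) - 1863*(-1/776) = 900/((15*(⅖))) + 1863/776 = 900/6 + 1863/776 = 900*(⅙) + 1863/776 = 150 + 1863/776 = 118263/776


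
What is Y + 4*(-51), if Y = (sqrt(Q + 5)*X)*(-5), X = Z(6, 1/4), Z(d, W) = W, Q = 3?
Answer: -204 - 5*sqrt(2)/2 ≈ -207.54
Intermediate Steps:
X = 1/4 ≈ 0.25000
Y = -5*sqrt(2)/2 (Y = (sqrt(3 + 5)*(1/4))*(-5) = (sqrt(8)*(1/4))*(-5) = ((2*sqrt(2))*(1/4))*(-5) = (sqrt(2)/2)*(-5) = -5*sqrt(2)/2 ≈ -3.5355)
Y + 4*(-51) = -5*sqrt(2)/2 + 4*(-51) = -5*sqrt(2)/2 - 204 = -204 - 5*sqrt(2)/2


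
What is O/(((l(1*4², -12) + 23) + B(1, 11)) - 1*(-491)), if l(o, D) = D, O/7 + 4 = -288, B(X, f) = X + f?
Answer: -1022/257 ≈ -3.9767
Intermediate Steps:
O = -2044 (O = -28 + 7*(-288) = -28 - 2016 = -2044)
O/(((l(1*4², -12) + 23) + B(1, 11)) - 1*(-491)) = -2044/(((-12 + 23) + (1 + 11)) - 1*(-491)) = -2044/((11 + 12) + 491) = -2044/(23 + 491) = -2044/514 = -2044*1/514 = -1022/257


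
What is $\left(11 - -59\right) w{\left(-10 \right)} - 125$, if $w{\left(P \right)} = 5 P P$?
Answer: $34875$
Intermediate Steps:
$w{\left(P \right)} = 5 P^{2}$
$\left(11 - -59\right) w{\left(-10 \right)} - 125 = \left(11 - -59\right) 5 \left(-10\right)^{2} - 125 = \left(11 + 59\right) 5 \cdot 100 - 125 = 70 \cdot 500 - 125 = 35000 - 125 = 34875$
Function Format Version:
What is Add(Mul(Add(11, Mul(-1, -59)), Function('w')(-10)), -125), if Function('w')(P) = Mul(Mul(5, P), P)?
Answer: 34875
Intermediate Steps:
Function('w')(P) = Mul(5, Pow(P, 2))
Add(Mul(Add(11, Mul(-1, -59)), Function('w')(-10)), -125) = Add(Mul(Add(11, Mul(-1, -59)), Mul(5, Pow(-10, 2))), -125) = Add(Mul(Add(11, 59), Mul(5, 100)), -125) = Add(Mul(70, 500), -125) = Add(35000, -125) = 34875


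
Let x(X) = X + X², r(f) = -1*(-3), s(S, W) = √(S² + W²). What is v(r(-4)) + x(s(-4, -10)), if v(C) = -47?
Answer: 69 + 2*√29 ≈ 79.770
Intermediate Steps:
r(f) = 3
v(r(-4)) + x(s(-4, -10)) = -47 + √((-4)² + (-10)²)*(1 + √((-4)² + (-10)²)) = -47 + √(16 + 100)*(1 + √(16 + 100)) = -47 + √116*(1 + √116) = -47 + (2*√29)*(1 + 2*√29) = -47 + 2*√29*(1 + 2*√29)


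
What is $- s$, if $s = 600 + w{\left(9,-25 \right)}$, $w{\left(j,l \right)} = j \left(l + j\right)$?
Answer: $-456$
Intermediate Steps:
$w{\left(j,l \right)} = j \left(j + l\right)$
$s = 456$ ($s = 600 + 9 \left(9 - 25\right) = 600 + 9 \left(-16\right) = 600 - 144 = 456$)
$- s = \left(-1\right) 456 = -456$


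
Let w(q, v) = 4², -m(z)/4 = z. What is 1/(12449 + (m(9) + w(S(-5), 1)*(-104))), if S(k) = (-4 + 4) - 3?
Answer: 1/10749 ≈ 9.3032e-5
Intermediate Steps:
m(z) = -4*z
S(k) = -3 (S(k) = 0 - 3 = -3)
w(q, v) = 16
1/(12449 + (m(9) + w(S(-5), 1)*(-104))) = 1/(12449 + (-4*9 + 16*(-104))) = 1/(12449 + (-36 - 1664)) = 1/(12449 - 1700) = 1/10749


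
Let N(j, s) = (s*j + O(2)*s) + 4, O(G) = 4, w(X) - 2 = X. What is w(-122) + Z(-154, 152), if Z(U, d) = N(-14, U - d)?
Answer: 2944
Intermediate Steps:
w(X) = 2 + X
N(j, s) = 4 + 4*s + j*s (N(j, s) = (s*j + 4*s) + 4 = (j*s + 4*s) + 4 = (4*s + j*s) + 4 = 4 + 4*s + j*s)
Z(U, d) = 4 - 10*U + 10*d (Z(U, d) = 4 + 4*(U - d) - 14*(U - d) = 4 + (-4*d + 4*U) + (-14*U + 14*d) = 4 - 10*U + 10*d)
w(-122) + Z(-154, 152) = (2 - 122) + (4 - 10*(-154) + 10*152) = -120 + (4 + 1540 + 1520) = -120 + 3064 = 2944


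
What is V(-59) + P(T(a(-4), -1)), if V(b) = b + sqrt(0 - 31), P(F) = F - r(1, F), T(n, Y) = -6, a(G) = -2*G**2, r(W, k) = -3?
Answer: -62 + I*sqrt(31) ≈ -62.0 + 5.5678*I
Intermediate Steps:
P(F) = 3 + F (P(F) = F - 1*(-3) = F + 3 = 3 + F)
V(b) = b + I*sqrt(31) (V(b) = b + sqrt(-31) = b + I*sqrt(31))
V(-59) + P(T(a(-4), -1)) = (-59 + I*sqrt(31)) + (3 - 6) = (-59 + I*sqrt(31)) - 3 = -62 + I*sqrt(31)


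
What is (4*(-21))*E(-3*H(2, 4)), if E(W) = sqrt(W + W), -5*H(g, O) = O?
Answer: -168*sqrt(30)/5 ≈ -184.03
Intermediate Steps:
H(g, O) = -O/5
E(W) = sqrt(2)*sqrt(W) (E(W) = sqrt(2*W) = sqrt(2)*sqrt(W))
(4*(-21))*E(-3*H(2, 4)) = (4*(-21))*(sqrt(2)*sqrt(-(-3)*4/5)) = -84*sqrt(2)*sqrt(-3*(-4/5)) = -84*sqrt(2)*sqrt(12/5) = -84*sqrt(2)*2*sqrt(15)/5 = -168*sqrt(30)/5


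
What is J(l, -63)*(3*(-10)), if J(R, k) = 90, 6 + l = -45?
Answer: -2700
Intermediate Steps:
l = -51 (l = -6 - 45 = -51)
J(l, -63)*(3*(-10)) = 90*(3*(-10)) = 90*(-30) = -2700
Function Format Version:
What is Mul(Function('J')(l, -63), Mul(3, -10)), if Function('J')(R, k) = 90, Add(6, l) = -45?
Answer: -2700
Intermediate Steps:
l = -51 (l = Add(-6, -45) = -51)
Mul(Function('J')(l, -63), Mul(3, -10)) = Mul(90, Mul(3, -10)) = Mul(90, -30) = -2700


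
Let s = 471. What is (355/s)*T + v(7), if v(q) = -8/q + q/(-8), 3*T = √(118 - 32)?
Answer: -113/56 + 355*√86/1413 ≈ 0.31203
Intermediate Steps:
T = √86/3 (T = √(118 - 32)/3 = √86/3 ≈ 3.0912)
v(q) = -8/q - q/8 (v(q) = -8/q + q*(-⅛) = -8/q - q/8)
(355/s)*T + v(7) = (355/471)*(√86/3) + (-8/7 - ⅛*7) = (355*(1/471))*(√86/3) + (-8*⅐ - 7/8) = 355*(√86/3)/471 + (-8/7 - 7/8) = 355*√86/1413 - 113/56 = -113/56 + 355*√86/1413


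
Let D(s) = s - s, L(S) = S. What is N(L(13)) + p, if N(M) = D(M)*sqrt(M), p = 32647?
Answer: 32647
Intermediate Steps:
D(s) = 0
N(M) = 0 (N(M) = 0*sqrt(M) = 0)
N(L(13)) + p = 0 + 32647 = 32647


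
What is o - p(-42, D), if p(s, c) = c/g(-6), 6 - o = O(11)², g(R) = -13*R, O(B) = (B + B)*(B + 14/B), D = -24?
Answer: -947618/13 ≈ -72894.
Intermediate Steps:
O(B) = 2*B*(B + 14/B) (O(B) = (2*B)*(B + 14/B) = 2*B*(B + 14/B))
o = -72894 (o = 6 - (28 + 2*11²)² = 6 - (28 + 2*121)² = 6 - (28 + 242)² = 6 - 1*270² = 6 - 1*72900 = 6 - 72900 = -72894)
p(s, c) = c/78 (p(s, c) = c/((-13*(-6))) = c/78)
o - p(-42, D) = -72894 - (-24)/78 = -72894 - 1*(-4/13) = -72894 + 4/13 = -947618/13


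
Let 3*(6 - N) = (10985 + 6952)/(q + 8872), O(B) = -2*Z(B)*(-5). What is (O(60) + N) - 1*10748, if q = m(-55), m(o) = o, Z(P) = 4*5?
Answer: -30984931/2939 ≈ -10543.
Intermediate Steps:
Z(P) = 20
q = -55
O(B) = 200 (O(B) = -2*20*(-5) = -40*(-5) = 200)
N = 15641/2939 (N = 6 - (10985 + 6952)/(3*(-55 + 8872)) = 6 - 5979/8817 = 6 - 1/3*5979/2939 = 6 - 1993/2939 = 15641/2939 ≈ 5.3219)
(O(60) + N) - 1*10748 = (200 + 15641/2939) - 1*10748 = 603441/2939 - 10748 = -30984931/2939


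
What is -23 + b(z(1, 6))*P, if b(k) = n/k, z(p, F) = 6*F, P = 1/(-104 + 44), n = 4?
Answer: -12421/540 ≈ -23.002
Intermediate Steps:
P = -1/60 (P = 1/(-60) = -1/60 ≈ -0.016667)
b(k) = 4/k
-23 + b(z(1, 6))*P = -23 + (4/((6*6)))*(-1/60) = -23 + (4/36)*(-1/60) = -23 + (4*(1/36))*(-1/60) = -23 + (1/9)*(-1/60) = -23 - 1/540 = -12421/540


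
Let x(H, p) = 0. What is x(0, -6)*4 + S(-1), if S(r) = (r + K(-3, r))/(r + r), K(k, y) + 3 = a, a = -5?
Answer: 9/2 ≈ 4.5000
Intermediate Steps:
K(k, y) = -8 (K(k, y) = -3 - 5 = -8)
S(r) = (-8 + r)/(2*r) (S(r) = (r - 8)/(r + r) = (-8 + r)/((2*r)) = (-8 + r)*(1/(2*r)) = (-8 + r)/(2*r))
x(0, -6)*4 + S(-1) = 0*4 + (½)*(-8 - 1)/(-1) = 0 + (½)*(-1)*(-9) = 0 + 9/2 = 9/2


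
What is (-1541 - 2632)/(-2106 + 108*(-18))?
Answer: 1391/1350 ≈ 1.0304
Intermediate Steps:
(-1541 - 2632)/(-2106 + 108*(-18)) = -4173/(-2106 - 1944) = -4173/(-4050) = -4173*(-1/4050) = 1391/1350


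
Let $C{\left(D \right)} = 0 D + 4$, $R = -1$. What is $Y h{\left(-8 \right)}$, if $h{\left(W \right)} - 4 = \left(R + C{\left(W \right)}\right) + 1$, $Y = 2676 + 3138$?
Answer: $46512$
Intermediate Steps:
$C{\left(D \right)} = 4$ ($C{\left(D \right)} = 0 + 4 = 4$)
$Y = 5814$
$h{\left(W \right)} = 8$ ($h{\left(W \right)} = 4 + \left(\left(-1 + 4\right) + 1\right) = 4 + \left(3 + 1\right) = 4 + 4 = 8$)
$Y h{\left(-8 \right)} = 5814 \cdot 8 = 46512$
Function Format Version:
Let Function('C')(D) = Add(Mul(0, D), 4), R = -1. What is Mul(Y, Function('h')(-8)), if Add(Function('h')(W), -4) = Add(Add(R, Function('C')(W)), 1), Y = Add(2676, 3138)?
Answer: 46512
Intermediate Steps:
Function('C')(D) = 4 (Function('C')(D) = Add(0, 4) = 4)
Y = 5814
Function('h')(W) = 8 (Function('h')(W) = Add(4, Add(Add(-1, 4), 1)) = Add(4, Add(3, 1)) = Add(4, 4) = 8)
Mul(Y, Function('h')(-8)) = Mul(5814, 8) = 46512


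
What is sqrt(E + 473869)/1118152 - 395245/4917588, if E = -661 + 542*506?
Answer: -395245/4917588 + sqrt(186865)/559076 ≈ -0.079601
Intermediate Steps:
E = 273591 (E = -661 + 274252 = 273591)
sqrt(E + 473869)/1118152 - 395245/4917588 = sqrt(273591 + 473869)/1118152 - 395245/4917588 = sqrt(747460)*(1/1118152) - 395245*1/4917588 = (2*sqrt(186865))*(1/1118152) - 395245/4917588 = sqrt(186865)/559076 - 395245/4917588 = -395245/4917588 + sqrt(186865)/559076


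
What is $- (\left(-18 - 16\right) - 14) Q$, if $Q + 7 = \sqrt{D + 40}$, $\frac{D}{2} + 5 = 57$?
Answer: $240$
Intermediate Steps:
$D = 104$ ($D = -10 + 2 \cdot 57 = -10 + 114 = 104$)
$Q = 5$ ($Q = -7 + \sqrt{104 + 40} = -7 + \sqrt{144} = -7 + 12 = 5$)
$- (\left(-18 - 16\right) - 14) Q = - (\left(-18 - 16\right) - 14) 5 = - (-34 - 14) 5 = \left(-1\right) \left(-48\right) 5 = 48 \cdot 5 = 240$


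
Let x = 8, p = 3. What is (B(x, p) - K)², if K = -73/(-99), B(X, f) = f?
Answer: 50176/9801 ≈ 5.1195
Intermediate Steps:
K = 73/99 (K = -73*(-1/99) = 73/99 ≈ 0.73737)
(B(x, p) - K)² = (3 - 1*73/99)² = (3 - 73/99)² = (224/99)² = 50176/9801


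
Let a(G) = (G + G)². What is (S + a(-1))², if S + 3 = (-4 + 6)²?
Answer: 25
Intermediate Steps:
a(G) = 4*G² (a(G) = (2*G)² = 4*G²)
S = 1 (S = -3 + (-4 + 6)² = -3 + 2² = -3 + 4 = 1)
(S + a(-1))² = (1 + 4*(-1)²)² = (1 + 4*1)² = (1 + 4)² = 5² = 25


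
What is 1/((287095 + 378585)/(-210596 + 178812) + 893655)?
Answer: 3973/3550408105 ≈ 1.1190e-6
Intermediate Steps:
1/((287095 + 378585)/(-210596 + 178812) + 893655) = 1/(665680/(-31784) + 893655) = 1/(665680*(-1/31784) + 893655) = 1/(-83210/3973 + 893655) = 1/(3550408105/3973) = 3973/3550408105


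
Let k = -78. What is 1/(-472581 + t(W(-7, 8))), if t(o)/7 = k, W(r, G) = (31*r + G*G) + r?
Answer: -1/473127 ≈ -2.1136e-6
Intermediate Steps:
W(r, G) = G² + 32*r (W(r, G) = (31*r + G²) + r = (G² + 31*r) + r = G² + 32*r)
t(o) = -546 (t(o) = 7*(-78) = -546)
1/(-472581 + t(W(-7, 8))) = 1/(-472581 - 546) = 1/(-473127) = -1/473127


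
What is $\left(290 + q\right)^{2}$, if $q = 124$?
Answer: $171396$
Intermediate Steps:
$\left(290 + q\right)^{2} = \left(290 + 124\right)^{2} = 414^{2} = 171396$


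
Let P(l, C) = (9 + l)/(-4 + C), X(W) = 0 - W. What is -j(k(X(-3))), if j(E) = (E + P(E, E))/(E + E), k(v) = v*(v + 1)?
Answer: -39/64 ≈ -0.60938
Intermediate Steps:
X(W) = -W
P(l, C) = (9 + l)/(-4 + C)
k(v) = v*(1 + v)
j(E) = (E + (9 + E)/(-4 + E))/(2*E) (j(E) = (E + (9 + E)/(-4 + E))/(E + E) = (E + (9 + E)/(-4 + E))/((2*E)) = (E + (9 + E)/(-4 + E))*(1/(2*E)) = (E + (9 + E)/(-4 + E))/(2*E))
-j(k(X(-3))) = -(9 + (-1*(-3))*(1 - 1*(-3)) + ((-1*(-3))*(1 - 1*(-3)))*(-4 + (-1*(-3))*(1 - 1*(-3))))/(2*((-1*(-3))*(1 - 1*(-3)))*(-4 + (-1*(-3))*(1 - 1*(-3)))) = -(9 + 3*(1 + 3) + (3*(1 + 3))*(-4 + 3*(1 + 3)))/(2*(3*(1 + 3))*(-4 + 3*(1 + 3))) = -(9 + 3*4 + (3*4)*(-4 + 3*4))/(2*(3*4)*(-4 + 3*4)) = -(9 + 12 + 12*(-4 + 12))/(2*12*(-4 + 12)) = -(9 + 12 + 12*8)/(2*12*8) = -(9 + 12 + 96)/(2*12*8) = -117/(2*12*8) = -1*39/64 = -39/64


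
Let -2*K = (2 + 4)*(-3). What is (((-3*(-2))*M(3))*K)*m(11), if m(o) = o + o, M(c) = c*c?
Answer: 10692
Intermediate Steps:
M(c) = c**2
K = 9 (K = -(2 + 4)*(-3)/2 = -3*(-3) = -1/2*(-18) = 9)
m(o) = 2*o
(((-3*(-2))*M(3))*K)*m(11) = ((-3*(-2)*3**2)*9)*(2*11) = ((6*9)*9)*22 = (54*9)*22 = 486*22 = 10692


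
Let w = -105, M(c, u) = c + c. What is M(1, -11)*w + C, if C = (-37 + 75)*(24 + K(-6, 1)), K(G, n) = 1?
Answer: 740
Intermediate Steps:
M(c, u) = 2*c
C = 950 (C = (-37 + 75)*(24 + 1) = 38*25 = 950)
M(1, -11)*w + C = (2*1)*(-105) + 950 = 2*(-105) + 950 = -210 + 950 = 740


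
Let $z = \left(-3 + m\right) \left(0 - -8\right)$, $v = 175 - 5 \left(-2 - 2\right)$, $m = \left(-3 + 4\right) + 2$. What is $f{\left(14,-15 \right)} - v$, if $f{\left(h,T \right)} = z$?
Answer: $-195$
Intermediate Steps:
$m = 3$ ($m = 1 + 2 = 3$)
$v = 195$ ($v = 175 - 5 \left(-4\right) = 175 - -20 = 175 + 20 = 195$)
$z = 0$ ($z = \left(-3 + 3\right) \left(0 - -8\right) = 0 \left(0 + 8\right) = 0 \cdot 8 = 0$)
$f{\left(h,T \right)} = 0$
$f{\left(14,-15 \right)} - v = 0 - 195 = -195$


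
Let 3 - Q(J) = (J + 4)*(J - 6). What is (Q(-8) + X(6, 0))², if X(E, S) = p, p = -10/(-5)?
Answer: 2601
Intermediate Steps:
p = 2 (p = -10*(-⅕) = 2)
X(E, S) = 2
Q(J) = 3 - (-6 + J)*(4 + J) (Q(J) = 3 - (J + 4)*(J - 6) = 3 - (4 + J)*(-6 + J) = 3 - (-6 + J)*(4 + J))
(Q(-8) + X(6, 0))² = ((27 - 1*(-8)² + 2*(-8)) + 2)² = ((27 - 1*64 - 16) + 2)² = ((27 - 64 - 16) + 2)² = (-53 + 2)² = (-51)² = 2601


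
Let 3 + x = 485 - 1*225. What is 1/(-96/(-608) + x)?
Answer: 19/4886 ≈ 0.0038887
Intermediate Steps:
x = 257 (x = -3 + (485 - 1*225) = -3 + (485 - 225) = -3 + 260 = 257)
1/(-96/(-608) + x) = 1/(-96/(-608) + 257) = 1/(-96*(-1/608) + 257) = 1/(3/19 + 257) = 1/(4886/19) = 19/4886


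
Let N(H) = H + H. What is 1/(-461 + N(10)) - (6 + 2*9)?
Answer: -10585/441 ≈ -24.002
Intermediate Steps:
N(H) = 2*H
1/(-461 + N(10)) - (6 + 2*9) = 1/(-461 + 2*10) - (6 + 2*9) = 1/(-461 + 20) - (6 + 18) = 1/(-441) - 1*24 = -1/441 - 24 = -10585/441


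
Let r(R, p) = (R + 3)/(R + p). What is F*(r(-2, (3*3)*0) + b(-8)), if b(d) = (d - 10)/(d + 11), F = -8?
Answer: 52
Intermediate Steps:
r(R, p) = (3 + R)/(R + p)
b(d) = (-10 + d)/(11 + d)
F*(r(-2, (3*3)*0) + b(-8)) = -8*((3 - 2)/(-2 + (3*3)*0) + (-10 - 8)/(11 - 8)) = -8*(1/(-2 + 9*0) - 18/3) = -8*(1/(-2 + 0) + (⅓)*(-18)) = -8*(1/(-2) - 6) = -8*(-½*1 - 6) = -8*(-½ - 6) = -8*(-13/2) = 52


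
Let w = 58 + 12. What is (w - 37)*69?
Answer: 2277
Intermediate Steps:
w = 70
(w - 37)*69 = (70 - 37)*69 = 33*69 = 2277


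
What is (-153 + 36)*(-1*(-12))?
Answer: -1404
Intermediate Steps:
(-153 + 36)*(-1*(-12)) = -117*12 = -1404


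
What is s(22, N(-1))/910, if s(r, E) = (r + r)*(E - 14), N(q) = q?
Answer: -66/91 ≈ -0.72528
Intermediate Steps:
s(r, E) = 2*r*(-14 + E) (s(r, E) = (2*r)*(-14 + E) = 2*r*(-14 + E))
s(22, N(-1))/910 = (2*22*(-14 - 1))/910 = (2*22*(-15))*(1/910) = -660*1/910 = -66/91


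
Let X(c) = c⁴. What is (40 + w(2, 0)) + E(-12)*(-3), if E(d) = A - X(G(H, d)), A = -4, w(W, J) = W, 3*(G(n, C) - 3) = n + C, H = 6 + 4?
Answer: 3859/27 ≈ 142.93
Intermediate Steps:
H = 10
G(n, C) = 3 + C/3 + n/3 (G(n, C) = 3 + (n + C)/3 = 3 + (C + n)/3 = 3 + (C/3 + n/3) = 3 + C/3 + n/3)
E(d) = -4 - (19/3 + d/3)⁴ (E(d) = -4 - (3 + d/3 + (⅓)*10)⁴ = -4 - (3 + d/3 + 10/3)⁴ = -4 - (19/3 + d/3)⁴)
(40 + w(2, 0)) + E(-12)*(-3) = (40 + 2) + (-4 - (19 - 12)⁴/81)*(-3) = 42 + (-4 - 1/81*7⁴)*(-3) = 42 + (-4 - 1/81*2401)*(-3) = 42 + (-4 - 2401/81)*(-3) = 42 - 2725/81*(-3) = 42 + 2725/27 = 3859/27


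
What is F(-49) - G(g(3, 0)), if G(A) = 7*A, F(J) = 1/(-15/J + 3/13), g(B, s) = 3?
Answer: -6545/342 ≈ -19.137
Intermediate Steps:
F(J) = 1/(3/13 - 15/J) (F(J) = 1/(-15/J + 3*(1/13)) = 1/(-15/J + 3/13) = 1/(3/13 - 15/J))
F(-49) - G(g(3, 0)) = (13/3)*(-49)/(-65 - 49) - 7*3 = (13/3)*(-49)/(-114) - 1*21 = (13/3)*(-49)*(-1/114) - 21 = 637/342 - 21 = -6545/342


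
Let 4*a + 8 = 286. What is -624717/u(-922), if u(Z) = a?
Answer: -1249434/139 ≈ -8988.7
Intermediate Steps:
a = 139/2 (a = -2 + (¼)*286 = -2 + 143/2 = 139/2 ≈ 69.500)
u(Z) = 139/2
-624717/u(-922) = -624717/139/2 = -624717*2/139 = -1249434/139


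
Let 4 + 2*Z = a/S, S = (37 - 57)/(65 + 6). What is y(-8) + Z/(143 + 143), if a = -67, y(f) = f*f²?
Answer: -5852603/11440 ≈ -511.59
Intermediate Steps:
y(f) = f³
S = -20/71 ≈ -0.28169
Z = 4677/40 (Z = -2 + (-67/(-20/71))/2 = -2 + (-67*(-71/20))/2 = -2 + (½)*(4757/20) = -2 + 4757/40 = 4677/40 ≈ 116.93)
y(-8) + Z/(143 + 143) = (-8)³ + 4677/(40*(143 + 143)) = -512 + (4677/40)/286 = -512 + (4677/40)*(1/286) = -512 + 4677/11440 = -5852603/11440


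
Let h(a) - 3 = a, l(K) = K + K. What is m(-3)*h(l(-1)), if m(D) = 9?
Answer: 9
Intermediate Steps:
l(K) = 2*K
h(a) = 3 + a
m(-3)*h(l(-1)) = 9*(3 + 2*(-1)) = 9*(3 - 2) = 9*1 = 9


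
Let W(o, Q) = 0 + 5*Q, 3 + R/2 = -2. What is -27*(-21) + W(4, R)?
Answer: 517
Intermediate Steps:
R = -10 (R = -6 + 2*(-2) = -6 - 4 = -10)
W(o, Q) = 5*Q
-27*(-21) + W(4, R) = -27*(-21) + 5*(-10) = 567 - 50 = 517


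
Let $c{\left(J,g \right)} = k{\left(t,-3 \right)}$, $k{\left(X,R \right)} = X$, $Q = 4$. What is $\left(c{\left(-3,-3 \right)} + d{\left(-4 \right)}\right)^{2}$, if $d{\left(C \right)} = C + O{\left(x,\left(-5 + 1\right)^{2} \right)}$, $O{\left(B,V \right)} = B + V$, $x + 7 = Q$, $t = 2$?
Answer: $121$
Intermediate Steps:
$x = -3$ ($x = -7 + 4 = -3$)
$c{\left(J,g \right)} = 2$
$d{\left(C \right)} = 13 + C$ ($d{\left(C \right)} = C - \left(3 - \left(-5 + 1\right)^{2}\right) = C - \left(3 - \left(-4\right)^{2}\right) = C + \left(-3 + 16\right) = C + 13 = 13 + C$)
$\left(c{\left(-3,-3 \right)} + d{\left(-4 \right)}\right)^{2} = \left(2 + \left(13 - 4\right)\right)^{2} = \left(2 + 9\right)^{2} = 11^{2} = 121$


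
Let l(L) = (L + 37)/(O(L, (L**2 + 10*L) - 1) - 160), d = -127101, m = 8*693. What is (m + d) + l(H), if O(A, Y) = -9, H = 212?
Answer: -20543382/169 ≈ -1.2156e+5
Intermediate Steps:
m = 5544
l(L) = -37/169 - L/169 (l(L) = (L + 37)/(-9 - 160) = (37 + L)/(-169) = (37 + L)*(-1/169) = -37/169 - L/169)
(m + d) + l(H) = (5544 - 127101) + (-37/169 - 1/169*212) = -121557 + (-37/169 - 212/169) = -121557 - 249/169 = -20543382/169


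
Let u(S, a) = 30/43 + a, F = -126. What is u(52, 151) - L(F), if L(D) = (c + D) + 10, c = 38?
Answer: 9877/43 ≈ 229.70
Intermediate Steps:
u(S, a) = 30/43 + a (u(S, a) = 30*(1/43) + a = 30/43 + a)
L(D) = 48 + D (L(D) = (38 + D) + 10 = 48 + D)
u(52, 151) - L(F) = (30/43 + 151) - (48 - 126) = 6523/43 - 1*(-78) = 6523/43 + 78 = 9877/43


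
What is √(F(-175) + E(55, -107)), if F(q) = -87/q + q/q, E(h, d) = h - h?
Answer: √1834/35 ≈ 1.2236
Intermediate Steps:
E(h, d) = 0
F(q) = 1 - 87/q (F(q) = -87/q + 1 = 1 - 87/q)
√(F(-175) + E(55, -107)) = √((-87 - 175)/(-175) + 0) = √(-1/175*(-262) + 0) = √(262/175 + 0) = √(262/175) = √1834/35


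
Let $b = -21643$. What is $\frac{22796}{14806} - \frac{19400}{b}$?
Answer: $\frac{390305114}{160223129} \approx 2.436$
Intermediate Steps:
$\frac{22796}{14806} - \frac{19400}{b} = \frac{22796}{14806} - \frac{19400}{-21643} = 22796 \cdot \frac{1}{14806} - - \frac{19400}{21643} = \frac{11398}{7403} + \frac{19400}{21643} = \frac{390305114}{160223129}$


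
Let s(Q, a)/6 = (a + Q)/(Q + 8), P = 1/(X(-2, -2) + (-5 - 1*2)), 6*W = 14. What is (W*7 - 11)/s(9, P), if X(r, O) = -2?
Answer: 17/10 ≈ 1.7000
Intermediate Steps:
W = 7/3 (W = (1/6)*14 = 7/3 ≈ 2.3333)
P = -1/9 (P = 1/(-2 + (-5 - 1*2)) = 1/(-2 + (-5 - 2)) = 1/(-2 - 7) = 1/(-9) = -1/9 ≈ -0.11111)
s(Q, a) = 6*(Q + a)/(8 + Q) (s(Q, a) = 6*((a + Q)/(Q + 8)) = 6*((Q + a)/(8 + Q)) = 6*(Q + a)/(8 + Q))
(W*7 - 11)/s(9, P) = ((7/3)*7 - 11)/((6*(9 - 1/9)/(8 + 9))) = (49/3 - 11)/((6*(80/9)/17)) = 16/(3*((6*(1/17)*(80/9)))) = 16/(3*(160/51)) = (16/3)*(51/160) = 17/10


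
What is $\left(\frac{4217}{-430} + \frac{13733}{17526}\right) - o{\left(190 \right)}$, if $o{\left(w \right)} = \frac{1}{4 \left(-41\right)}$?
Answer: $- \frac{2786195987}{308983380} \approx -9.0173$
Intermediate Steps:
$o{\left(w \right)} = - \frac{1}{164}$ ($o{\left(w \right)} = \frac{1}{-164} = - \frac{1}{164}$)
$\left(\frac{4217}{-430} + \frac{13733}{17526}\right) - o{\left(190 \right)} = \left(\frac{4217}{-430} + \frac{13733}{17526}\right) - - \frac{1}{164} = \left(4217 \left(- \frac{1}{430}\right) + 13733 \cdot \frac{1}{17526}\right) + \frac{1}{164} = \left(- \frac{4217}{430} + \frac{13733}{17526}\right) + \frac{1}{164} = - \frac{17000488}{1884045} + \frac{1}{164} = - \frac{2786195987}{308983380}$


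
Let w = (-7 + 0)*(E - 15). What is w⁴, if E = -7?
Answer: 562448656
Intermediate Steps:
w = 154 (w = (-7 + 0)*(-7 - 15) = -7*(-22) = 154)
w⁴ = 154⁴ = 562448656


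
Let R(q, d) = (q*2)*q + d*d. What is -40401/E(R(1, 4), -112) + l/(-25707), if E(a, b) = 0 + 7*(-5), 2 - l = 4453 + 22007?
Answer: 1039514537/899745 ≈ 1155.3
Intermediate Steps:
R(q, d) = d**2 + 2*q**2 (R(q, d) = (2*q)*q + d**2 = 2*q**2 + d**2 = d**2 + 2*q**2)
l = -26458 (l = 2 - (4453 + 22007) = 2 - 1*26460 = 2 - 26460 = -26458)
E(a, b) = -35 (E(a, b) = 0 - 35 = -35)
-40401/E(R(1, 4), -112) + l/(-25707) = -40401/(-35) - 26458/(-25707) = -40401*(-1/35) - 26458*(-1/25707) = 40401/35 + 26458/25707 = 1039514537/899745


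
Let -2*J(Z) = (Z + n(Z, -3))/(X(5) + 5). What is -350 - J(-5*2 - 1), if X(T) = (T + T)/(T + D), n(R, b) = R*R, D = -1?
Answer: -1028/3 ≈ -342.67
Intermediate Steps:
n(R, b) = R**2
X(T) = 2*T/(-1 + T) (X(T) = (T + T)/(T - 1) = (2*T)/(-1 + T) = 2*T/(-1 + T))
J(Z) = -Z/15 - Z**2/15 (J(Z) = -(Z + Z**2)/(2*(2*5/(-1 + 5) + 5)) = -(Z + Z**2)/(2*(2*5/4 + 5)) = -(Z + Z**2)/(2*(2*5*(1/4) + 5)) = -(Z + Z**2)/(2*(5/2 + 5)) = -(Z + Z**2)/(2*15/2) = -(Z + Z**2)*2/(2*15) = -(2*Z/15 + 2*Z**2/15)/2 = -Z/15 - Z**2/15)
-350 - J(-5*2 - 1) = -350 - (-5*2 - 1)*(-1 - (-5*2 - 1))/15 = -350 - (-10 - 1)*(-1 - (-10 - 1))/15 = -350 - (-11)*(-1 - 1*(-11))/15 = -350 - (-11)*(-1 + 11)/15 = -350 - (-11)*10/15 = -350 - 1*(-22/3) = -350 + 22/3 = -1028/3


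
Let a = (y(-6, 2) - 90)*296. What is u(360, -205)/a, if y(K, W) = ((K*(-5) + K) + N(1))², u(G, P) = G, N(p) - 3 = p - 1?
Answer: 5/2627 ≈ 0.0019033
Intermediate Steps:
N(p) = 2 + p (N(p) = 3 + (p - 1) = 3 + (-1 + p) = 2 + p)
y(K, W) = (3 - 4*K)² (y(K, W) = ((K*(-5) + K) + (2 + 1))² = ((-5*K + K) + 3)² = (-4*K + 3)² = (3 - 4*K)²)
a = 189144 (a = ((-3 + 4*(-6))² - 90)*296 = ((-3 - 24)² - 90)*296 = ((-27)² - 90)*296 = (729 - 90)*296 = 639*296 = 189144)
u(360, -205)/a = 360/189144 = 360*(1/189144) = 5/2627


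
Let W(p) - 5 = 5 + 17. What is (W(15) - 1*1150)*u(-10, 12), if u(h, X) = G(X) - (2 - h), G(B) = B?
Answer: 0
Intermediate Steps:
W(p) = 27 (W(p) = 5 + (5 + 17) = 5 + 22 = 27)
u(h, X) = -2 + X + h (u(h, X) = X - (2 - h) = X + (-2 + h) = -2 + X + h)
(W(15) - 1*1150)*u(-10, 12) = (27 - 1*1150)*(-2 + 12 - 10) = (27 - 1150)*0 = -1123*0 = 0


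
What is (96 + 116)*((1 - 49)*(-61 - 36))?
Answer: 987072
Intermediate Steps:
(96 + 116)*((1 - 49)*(-61 - 36)) = 212*(-48*(-97)) = 212*4656 = 987072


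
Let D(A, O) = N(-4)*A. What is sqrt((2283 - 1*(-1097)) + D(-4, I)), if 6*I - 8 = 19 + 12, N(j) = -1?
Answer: 6*sqrt(94) ≈ 58.172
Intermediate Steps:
I = 13/2 (I = 4/3 + (19 + 12)/6 = 4/3 + (1/6)*31 = 4/3 + 31/6 = 13/2 ≈ 6.5000)
D(A, O) = -A
sqrt((2283 - 1*(-1097)) + D(-4, I)) = sqrt((2283 - 1*(-1097)) - 1*(-4)) = sqrt((2283 + 1097) + 4) = sqrt(3380 + 4) = sqrt(3384) = 6*sqrt(94)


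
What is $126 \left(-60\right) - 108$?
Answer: $-7668$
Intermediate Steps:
$126 \left(-60\right) - 108 = -7560 - 108 = -7668$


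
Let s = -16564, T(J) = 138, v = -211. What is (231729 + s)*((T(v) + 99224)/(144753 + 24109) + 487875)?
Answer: 8863038769217990/84431 ≈ 1.0497e+11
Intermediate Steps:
(231729 + s)*((T(v) + 99224)/(144753 + 24109) + 487875) = (231729 - 16564)*((138 + 99224)/(144753 + 24109) + 487875) = 215165*(99362/168862 + 487875) = 215165*(99362*(1/168862) + 487875) = 215165*(49681/84431 + 487875) = 215165*(41191823806/84431) = 8863038769217990/84431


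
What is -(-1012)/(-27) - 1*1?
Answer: -1039/27 ≈ -38.482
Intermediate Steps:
-(-1012)/(-27) - 1*1 = -(-1012)*(-1)/27 - 1 = -44*23/27 - 1 = -1012/27 - 1 = -1039/27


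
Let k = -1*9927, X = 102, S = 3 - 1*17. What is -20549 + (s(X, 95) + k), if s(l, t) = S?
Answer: -30490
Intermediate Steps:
S = -14 (S = 3 - 17 = -14)
s(l, t) = -14
k = -9927
-20549 + (s(X, 95) + k) = -20549 + (-14 - 9927) = -20549 - 9941 = -30490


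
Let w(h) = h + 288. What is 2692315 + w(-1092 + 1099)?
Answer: 2692610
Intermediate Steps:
w(h) = 288 + h
2692315 + w(-1092 + 1099) = 2692315 + (288 + (-1092 + 1099)) = 2692315 + (288 + 7) = 2692315 + 295 = 2692610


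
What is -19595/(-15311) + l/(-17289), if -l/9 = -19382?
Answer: -259115807/29412431 ≈ -8.8097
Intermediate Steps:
l = 174438 (l = -9*(-19382) = 174438)
-19595/(-15311) + l/(-17289) = -19595/(-15311) + 174438/(-17289) = -19595*(-1/15311) + 174438*(-1/17289) = 19595/15311 - 19382/1921 = -259115807/29412431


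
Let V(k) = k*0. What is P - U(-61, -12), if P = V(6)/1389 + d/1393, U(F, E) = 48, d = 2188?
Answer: -64676/1393 ≈ -46.429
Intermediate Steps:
V(k) = 0
P = 2188/1393 (P = 0/1389 + 2188/1393 = 0*(1/1389) + 2188*(1/1393) = 0 + 2188/1393 = 2188/1393 ≈ 1.5707)
P - U(-61, -12) = 2188/1393 - 1*48 = 2188/1393 - 48 = -64676/1393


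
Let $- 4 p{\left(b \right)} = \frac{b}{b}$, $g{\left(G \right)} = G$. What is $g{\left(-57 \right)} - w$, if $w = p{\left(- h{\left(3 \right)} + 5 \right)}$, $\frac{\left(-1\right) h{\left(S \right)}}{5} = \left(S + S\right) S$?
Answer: $- \frac{227}{4} \approx -56.75$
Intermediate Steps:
$h{\left(S \right)} = - 10 S^{2}$ ($h{\left(S \right)} = - 5 \left(S + S\right) S = - 5 \cdot 2 S S = - 5 \cdot 2 S^{2} = - 10 S^{2}$)
$p{\left(b \right)} = - \frac{1}{4}$ ($p{\left(b \right)} = - \frac{b \frac{1}{b}}{4} = \left(- \frac{1}{4}\right) 1 = - \frac{1}{4}$)
$w = - \frac{1}{4} \approx -0.25$
$g{\left(-57 \right)} - w = -57 - - \frac{1}{4} = -57 + \frac{1}{4} = - \frac{227}{4}$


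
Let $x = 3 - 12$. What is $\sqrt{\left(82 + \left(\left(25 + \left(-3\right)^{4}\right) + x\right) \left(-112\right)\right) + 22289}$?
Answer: $\sqrt{11507} \approx 107.27$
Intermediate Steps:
$x = -9$ ($x = 3 - 12 = -9$)
$\sqrt{\left(82 + \left(\left(25 + \left(-3\right)^{4}\right) + x\right) \left(-112\right)\right) + 22289} = \sqrt{\left(82 + \left(\left(25 + \left(-3\right)^{4}\right) - 9\right) \left(-112\right)\right) + 22289} = \sqrt{\left(82 + \left(\left(25 + 81\right) - 9\right) \left(-112\right)\right) + 22289} = \sqrt{\left(82 + \left(106 - 9\right) \left(-112\right)\right) + 22289} = \sqrt{\left(82 + 97 \left(-112\right)\right) + 22289} = \sqrt{\left(82 - 10864\right) + 22289} = \sqrt{-10782 + 22289} = \sqrt{11507}$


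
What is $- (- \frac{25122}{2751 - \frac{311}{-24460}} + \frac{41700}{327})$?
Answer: $- \frac{868349047820}{7334585039} \approx -118.39$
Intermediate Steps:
$- (- \frac{25122}{2751 - \frac{311}{-24460}} + \frac{41700}{327}) = - (- \frac{25122}{2751 - 311 \left(- \frac{1}{24460}\right)} + 41700 \cdot \frac{1}{327}) = - (- \frac{25122}{2751 - - \frac{311}{24460}} + \frac{13900}{109}) = - (- \frac{25122}{2751 + \frac{311}{24460}} + \frac{13900}{109}) = - (- \frac{25122}{\frac{67289771}{24460}} + \frac{13900}{109}) = - (\left(-25122\right) \frac{24460}{67289771} + \frac{13900}{109}) = - (- \frac{614484120}{67289771} + \frac{13900}{109}) = \left(-1\right) \frac{868349047820}{7334585039} = - \frac{868349047820}{7334585039}$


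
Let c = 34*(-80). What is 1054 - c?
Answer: 3774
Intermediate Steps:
c = -2720
1054 - c = 1054 - 1*(-2720) = 1054 + 2720 = 3774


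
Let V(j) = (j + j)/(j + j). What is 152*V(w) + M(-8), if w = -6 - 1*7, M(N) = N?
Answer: 144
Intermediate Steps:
w = -13 (w = -6 - 7 = -13)
V(j) = 1 (V(j) = (2*j)/((2*j)) = (2*j)*(1/(2*j)) = 1)
152*V(w) + M(-8) = 152*1 - 8 = 152 - 8 = 144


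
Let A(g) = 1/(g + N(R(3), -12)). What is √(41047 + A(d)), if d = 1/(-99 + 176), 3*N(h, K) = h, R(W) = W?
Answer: √249735954/78 ≈ 202.60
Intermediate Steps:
N(h, K) = h/3
d = 1/77 ≈ 0.012987
A(g) = 1/(1 + g) (A(g) = 1/(g + (⅓)*3) = 1/(g + 1) = 1/(1 + g))
√(41047 + A(d)) = √(41047 + 1/(1 + 1/77)) = √(41047 + 1/(78/77)) = √(41047 + 77/78) = √(3201743/78) = √249735954/78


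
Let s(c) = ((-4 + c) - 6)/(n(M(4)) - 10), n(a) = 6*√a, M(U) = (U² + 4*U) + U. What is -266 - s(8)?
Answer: -3457/13 ≈ -265.92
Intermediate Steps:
M(U) = U² + 5*U
s(c) = -5/13 + c/26 (s(c) = ((-4 + c) - 6)/(6*√(4*(5 + 4)) - 10) = (-10 + c)/(6*√(4*9) - 10) = (-10 + c)/(6*√36 - 10) = (-10 + c)/(6*6 - 10) = (-10 + c)/(36 - 10) = (-10 + c)/26 = (-10 + c)*(1/26) = -5/13 + c/26)
-266 - s(8) = -266 - (-5/13 + (1/26)*8) = -266 - (-5/13 + 4/13) = -266 - 1*(-1/13) = -266 + 1/13 = -3457/13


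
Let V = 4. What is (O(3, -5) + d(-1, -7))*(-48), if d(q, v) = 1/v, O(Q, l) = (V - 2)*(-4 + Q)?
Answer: 720/7 ≈ 102.86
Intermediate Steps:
O(Q, l) = -8 + 2*Q (O(Q, l) = (4 - 2)*(-4 + Q) = 2*(-4 + Q) = -8 + 2*Q)
(O(3, -5) + d(-1, -7))*(-48) = ((-8 + 2*3) + 1/(-7))*(-48) = ((-8 + 6) - ⅐)*(-48) = (-2 - ⅐)*(-48) = -15/7*(-48) = 720/7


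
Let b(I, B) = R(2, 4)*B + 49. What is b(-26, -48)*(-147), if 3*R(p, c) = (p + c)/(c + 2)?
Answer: -4851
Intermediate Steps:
R(p, c) = (c + p)/(3*(2 + c)) (R(p, c) = ((p + c)/(c + 2))/3 = ((c + p)/(2 + c))/3 = (c + p)/(3*(2 + c)))
b(I, B) = 49 + B/3 (b(I, B) = ((4 + 2)/(3*(2 + 4)))*B + 49 = ((⅓)*6/6)*B + 49 = ((⅓)*(⅙)*6)*B + 49 = B/3 + 49 = 49 + B/3)
b(-26, -48)*(-147) = (49 + (⅓)*(-48))*(-147) = (49 - 16)*(-147) = 33*(-147) = -4851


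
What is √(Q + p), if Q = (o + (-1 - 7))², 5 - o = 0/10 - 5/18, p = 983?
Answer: √320893/18 ≈ 31.471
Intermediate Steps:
o = 95/18 (o = 5 - (0/10 - 5/18) = 5 - (0*(⅒) - 5*1/18) = 5 - (0 - 5/18) = 5 - 1*(-5/18) = 5 + 5/18 = 95/18 ≈ 5.2778)
Q = 2401/324 (Q = (95/18 + (-1 - 7))² = (95/18 - 8)² = (-49/18)² = 2401/324 ≈ 7.4105)
√(Q + p) = √(2401/324 + 983) = √(320893/324) = √320893/18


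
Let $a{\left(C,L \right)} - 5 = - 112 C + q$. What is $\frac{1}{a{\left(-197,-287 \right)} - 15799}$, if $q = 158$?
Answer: $\frac{1}{6428} \approx 0.00015557$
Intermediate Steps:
$a{\left(C,L \right)} = 163 - 112 C$ ($a{\left(C,L \right)} = 5 - \left(-158 + 112 C\right) = 163 - 112 C$)
$\frac{1}{a{\left(-197,-287 \right)} - 15799} = \frac{1}{\left(163 - -22064\right) - 15799} = \frac{1}{\left(163 + 22064\right) - 15799} = \frac{1}{22227 - 15799} = \frac{1}{6428}$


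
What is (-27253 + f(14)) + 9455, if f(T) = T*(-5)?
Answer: -17868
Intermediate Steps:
f(T) = -5*T
(-27253 + f(14)) + 9455 = (-27253 - 5*14) + 9455 = (-27253 - 70) + 9455 = -27323 + 9455 = -17868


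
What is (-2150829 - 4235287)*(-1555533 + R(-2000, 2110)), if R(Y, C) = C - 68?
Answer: 9920773730956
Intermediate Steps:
R(Y, C) = -68 + C
(-2150829 - 4235287)*(-1555533 + R(-2000, 2110)) = (-2150829 - 4235287)*(-1555533 + (-68 + 2110)) = -6386116*(-1555533 + 2042) = -6386116*(-1553491) = 9920773730956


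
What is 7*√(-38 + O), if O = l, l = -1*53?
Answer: 7*I*√91 ≈ 66.776*I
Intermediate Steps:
l = -53
O = -53
7*√(-38 + O) = 7*√(-38 - 53) = 7*√(-91) = 7*(I*√91) = 7*I*√91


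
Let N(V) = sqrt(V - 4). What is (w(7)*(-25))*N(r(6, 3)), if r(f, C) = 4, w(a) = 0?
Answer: 0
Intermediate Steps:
N(V) = sqrt(-4 + V)
(w(7)*(-25))*N(r(6, 3)) = (0*(-25))*sqrt(-4 + 4) = 0*sqrt(0) = 0*0 = 0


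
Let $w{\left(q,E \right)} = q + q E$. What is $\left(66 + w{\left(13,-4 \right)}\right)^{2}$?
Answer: $729$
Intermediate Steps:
$w{\left(q,E \right)} = q + E q$
$\left(66 + w{\left(13,-4 \right)}\right)^{2} = \left(66 + 13 \left(1 - 4\right)\right)^{2} = \left(66 + 13 \left(-3\right)\right)^{2} = \left(66 - 39\right)^{2} = 27^{2} = 729$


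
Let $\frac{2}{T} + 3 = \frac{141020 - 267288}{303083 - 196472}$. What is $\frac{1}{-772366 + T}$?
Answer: $- \frac{446101}{344553458188} \approx -1.2947 \cdot 10^{-6}$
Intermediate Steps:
$T = - \frac{213222}{446101}$ ($T = \frac{2}{-3 + \frac{141020 - 267288}{303083 - 196472}} = \frac{2}{-3 - \frac{126268}{106611}} = \frac{2}{- \frac{446101}{106611}} = 2 \left(- \frac{106611}{446101}\right) = - \frac{213222}{446101} \approx -0.47797$)
$\frac{1}{-772366 + T} = \frac{1}{-772366 - \frac{213222}{446101}} = \frac{1}{- \frac{344553458188}{446101}} = - \frac{446101}{344553458188}$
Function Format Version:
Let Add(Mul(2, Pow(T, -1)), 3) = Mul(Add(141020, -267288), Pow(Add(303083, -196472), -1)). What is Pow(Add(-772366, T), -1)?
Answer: Rational(-446101, 344553458188) ≈ -1.2947e-6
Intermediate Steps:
T = Rational(-213222, 446101) (T = Mul(2, Pow(Add(-3, Mul(Add(141020, -267288), Pow(Add(303083, -196472), -1))), -1)) = Mul(2, Pow(Add(-3, Mul(-126268, Pow(106611, -1))), -1)) = Mul(2, Pow(Add(-3, Mul(-126268, Rational(1, 106611))), -1)) = Mul(2, Pow(Add(-3, Rational(-126268, 106611)), -1)) = Mul(2, Pow(Rational(-446101, 106611), -1)) = Mul(2, Rational(-106611, 446101)) = Rational(-213222, 446101) ≈ -0.47797)
Pow(Add(-772366, T), -1) = Pow(Add(-772366, Rational(-213222, 446101)), -1) = Pow(Rational(-344553458188, 446101), -1) = Rational(-446101, 344553458188)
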